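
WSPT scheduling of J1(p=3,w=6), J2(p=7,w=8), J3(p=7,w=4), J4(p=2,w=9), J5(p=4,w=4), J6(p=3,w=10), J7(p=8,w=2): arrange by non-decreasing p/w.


WSPT (Smith's rule): sort by p/w ascending
  J4: p/w = 2/9 = 0.222
  J6: p/w = 3/10 = 0.300
  J1: p/w = 3/6 = 0.500
  J2: p/w = 7/8 = 0.875
  J5: p/w = 4/4 = 1.000
  J3: p/w = 7/4 = 1.750
  J7: p/w = 8/2 = 4.000
Order: J4 → J6 → J1 → J2 → J5 → J3 → J7


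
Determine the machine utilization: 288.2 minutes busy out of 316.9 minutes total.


Utilization = busy / total × 100
= 288.2 / 316.9 × 100
= 90.9%


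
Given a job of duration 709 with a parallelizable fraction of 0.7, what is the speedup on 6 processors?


Amdahl's law: T_p = T × ((1-p) + p/N)
= 709 × ((1-0.7) + 0.7/6)
= 709 × (0.30 + 0.1167)
= 709 × 0.4167
= 295.42
Speedup = 709/295.42
= 2.40×


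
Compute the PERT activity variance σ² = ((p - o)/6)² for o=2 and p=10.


σ² = ((p - o) / 6)² = (p - o)² / 36
= (10 - 2)² / 36
= 8² / 36
= 64 / 36
= 1.7778


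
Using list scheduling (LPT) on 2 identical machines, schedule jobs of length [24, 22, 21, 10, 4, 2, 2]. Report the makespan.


Jobs (LPT sorted): [24, 22, 21, 10, 4, 2, 2]
Machines: 2
  J=24 → Machine 1 (load: 0+24=24)
  J=22 → Machine 2 (load: 0+22=22)
  J=21 → Machine 2 (load: 22+21=43)
  J=10 → Machine 1 (load: 24+10=34)
  J=4 → Machine 1 (load: 34+4=38)
  J=2 → Machine 1 (load: 38+2=40)
  J=2 → Machine 1 (load: 40+2=42)
Machine loads: [42, 43]
Makespan = max = 43 time units


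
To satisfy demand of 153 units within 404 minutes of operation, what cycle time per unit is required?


Cycle time = available time / demand
= 404 / 153
= 2.64 min/unit


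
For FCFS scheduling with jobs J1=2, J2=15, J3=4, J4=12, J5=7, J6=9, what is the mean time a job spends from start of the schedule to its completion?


Completion times:
  J1: completes at 2
  J2: completes at 17
  J3: completes at 21
  J4: completes at 33
  J5: completes at 40
  J6: completes at 49
Sum = 162
Average = 162/6
= 27.00


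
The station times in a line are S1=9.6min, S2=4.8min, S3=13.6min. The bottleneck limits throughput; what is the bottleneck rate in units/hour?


Bottleneck = longest station time
Station times: [9.6, 4.8, 13.6]
Max = 13.6 min
Rate = 60 / 13.6
= 4.41 units/hour (bottleneck: 13.6min)


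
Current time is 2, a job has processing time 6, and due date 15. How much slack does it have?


Slack = due - current_time - processing
= 15 - 2 - 6
= 7


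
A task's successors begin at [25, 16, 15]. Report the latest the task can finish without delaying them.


LF = min of all successor start times
Successors start at: [25, 16, 15]
LF = min(25, 16, 15)
= 15


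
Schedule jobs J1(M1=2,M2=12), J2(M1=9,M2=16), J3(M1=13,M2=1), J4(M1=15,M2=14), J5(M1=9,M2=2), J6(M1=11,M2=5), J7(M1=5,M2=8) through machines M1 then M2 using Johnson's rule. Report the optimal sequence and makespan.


Johnson's rule:
Group 1 (M1≤M2, sort by M1): ['J1', 'J7', 'J2']
Group 2 (M1>M2, sort desc M2): ['J4', 'J6', 'J5', 'J3']
Sequence: J1 → J7 → J2 → J4 → J6 → J5 → J3
Makespan calculation:
  J1: M1 done=2, M2 done=14
  J7: M1 done=7, M2 done=22
  J2: M1 done=16, M2 done=38
  J4: M1 done=31, M2 done=52
  J6: M1 done=42, M2 done=57
  J5: M1 done=51, M2 done=59
  J3: M1 done=64, M2 done=65
= Sequence: J1 → J7 → J2 → J4 → J6 → J5 → J3, Makespan: 65


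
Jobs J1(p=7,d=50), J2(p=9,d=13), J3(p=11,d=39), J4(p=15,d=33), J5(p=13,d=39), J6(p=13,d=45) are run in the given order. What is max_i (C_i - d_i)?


Lateness per job (L = C - d):
  J1: C=7, d=50, L=-43
  J2: C=16, d=13, L=3
  J3: C=27, d=39, L=-12
  J4: C=42, d=33, L=9
  J5: C=55, d=39, L=16
  J6: C=68, d=45, L=23
Lmax = max(-43, 3, -12, 9, 16, 23)
= 23


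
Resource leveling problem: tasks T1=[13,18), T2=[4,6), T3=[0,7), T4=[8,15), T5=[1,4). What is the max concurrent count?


Check each time point for overlaps:
  t=1: 2 tasks active (T3, T5)
Max concurrent = 2


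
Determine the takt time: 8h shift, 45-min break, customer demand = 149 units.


Available = 8×60 - 45 = 435 min
Takt time = 435 / 149
= 2.92 min/unit


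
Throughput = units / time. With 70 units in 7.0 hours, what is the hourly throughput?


Throughput = units / time
= 70 / 7.0
= 10.0 units/hour


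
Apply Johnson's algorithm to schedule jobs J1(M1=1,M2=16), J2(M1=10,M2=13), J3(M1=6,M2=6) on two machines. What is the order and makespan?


Johnson's rule:
Group 1 (M1≤M2, sort by M1): ['J1', 'J3', 'J2']
Group 2 (M1>M2, sort desc M2): []
Sequence: J1 → J3 → J2
Makespan calculation:
  J1: M1 done=1, M2 done=17
  J3: M1 done=7, M2 done=23
  J2: M1 done=17, M2 done=36
= Sequence: J1 → J3 → J2, Makespan: 36


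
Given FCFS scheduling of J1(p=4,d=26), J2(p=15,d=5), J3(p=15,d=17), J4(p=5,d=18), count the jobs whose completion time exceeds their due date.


Completion vs due date:
  J1: C=4, d=26 → on time
  J2: C=19, d=5 → TARDY
  J3: C=34, d=17 → TARDY
  J4: C=39, d=18 → TARDY
Tardy jobs: J2, J3, J4
Count = 3


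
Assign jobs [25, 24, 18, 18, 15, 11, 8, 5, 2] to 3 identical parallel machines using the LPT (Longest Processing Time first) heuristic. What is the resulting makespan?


Jobs (LPT sorted): [25, 24, 18, 18, 15, 11, 8, 5, 2]
Machines: 3
  J=25 → Machine 1 (load: 0+25=25)
  J=24 → Machine 2 (load: 0+24=24)
  J=18 → Machine 3 (load: 0+18=18)
  J=18 → Machine 3 (load: 18+18=36)
  J=15 → Machine 2 (load: 24+15=39)
  J=11 → Machine 1 (load: 25+11=36)
  J=8 → Machine 1 (load: 36+8=44)
  J=5 → Machine 3 (load: 36+5=41)
  J=2 → Machine 2 (load: 39+2=41)
Machine loads: [44, 41, 41]
Makespan = max = 44 time units


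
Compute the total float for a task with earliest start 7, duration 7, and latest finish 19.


EF = ES + duration = 7 + 7 = 14
LS = LF - duration = 19 - 7 = 12
Total Float = LF - EF = 19 - 14
(or LS - ES = 12 - 7)
= 5


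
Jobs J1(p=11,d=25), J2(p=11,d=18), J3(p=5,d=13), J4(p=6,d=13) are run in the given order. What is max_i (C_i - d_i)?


Lateness per job (L = C - d):
  J1: C=11, d=25, L=-14
  J2: C=22, d=18, L=4
  J3: C=27, d=13, L=14
  J4: C=33, d=13, L=20
Lmax = max(-14, 4, 14, 20)
= 20


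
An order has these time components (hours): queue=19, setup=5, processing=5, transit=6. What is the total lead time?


Lead time = queue + setup + processing + transit
= 19 + 5 + 5 + 6
= 35 hours


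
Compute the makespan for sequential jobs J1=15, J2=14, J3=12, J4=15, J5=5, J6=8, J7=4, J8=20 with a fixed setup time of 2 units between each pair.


Makespan = Σ processing + (n-1) × setup
= (15 + 14 + 12 + 15 + 5 + 8 + 4 + 20) + (8-1)×2
= 93 + 14
= 107 time units


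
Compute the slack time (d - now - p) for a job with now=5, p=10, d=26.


Slack = due - current_time - processing
= 26 - 5 - 10
= 11


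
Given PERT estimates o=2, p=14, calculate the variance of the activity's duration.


σ² = ((p - o) / 6)² = (p - o)² / 36
= (14 - 2)² / 36
= 12² / 36
= 144 / 36
= 4.0000


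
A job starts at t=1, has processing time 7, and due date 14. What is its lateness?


Completion = 1 + 7 = 8
Lateness = C - d = 8 - 14
= -6


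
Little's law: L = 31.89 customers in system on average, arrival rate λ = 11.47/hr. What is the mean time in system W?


Little's law: L = λW → W = L / λ
= 31.89 / 11.47
= 2.78 hours


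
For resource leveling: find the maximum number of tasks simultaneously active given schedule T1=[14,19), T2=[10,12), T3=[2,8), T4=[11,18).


Check each time point for overlaps:
  t=11: 2 tasks active (T2, T4)
Max concurrent = 2


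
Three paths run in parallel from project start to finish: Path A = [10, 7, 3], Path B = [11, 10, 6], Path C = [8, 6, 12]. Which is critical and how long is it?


Path A: 10 + 7 + 3 = 20
Path B: 11 + 10 + 6 = 27
Path C: 8 + 6 + 12 = 26
Critical path = longest = max(20, 27, 26)
= 27 (Path B)


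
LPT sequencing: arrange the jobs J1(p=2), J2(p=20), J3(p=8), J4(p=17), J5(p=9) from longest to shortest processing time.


LPT: sort by longest processing time first
  J2: p=20
  J4: p=17
  J5: p=9
  J3: p=8
  J1: p=2
Order: J2 → J4 → J5 → J3 → J1


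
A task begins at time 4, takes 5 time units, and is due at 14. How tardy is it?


Completion = start + processing = 4 + 5 = 9
Tardiness = max(0, C - d) = max(0, 9 - 14)
= max(0, -5)
= 0


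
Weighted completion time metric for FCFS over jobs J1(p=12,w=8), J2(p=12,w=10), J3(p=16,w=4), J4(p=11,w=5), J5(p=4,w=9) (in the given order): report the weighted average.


Completion times:
  J1: C=12, w×C=8×12=96
  J2: C=24, w×C=10×24=240
  J3: C=40, w×C=4×40=160
  J4: C=51, w×C=5×51=255
  J5: C=55, w×C=9×55=495
Sum w×C = 1246
Sum w = 36
Weighted avg = 1246/36
= 34.61


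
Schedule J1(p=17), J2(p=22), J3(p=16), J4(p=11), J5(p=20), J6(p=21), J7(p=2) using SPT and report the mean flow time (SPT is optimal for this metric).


SPT order: J7 → J4 → J3 → J1 → J5 → J6 → J2
Completion times:
  J7: C=2
  J4: C=13
  J3: C=29
  J1: C=46
  J5: C=66
  J6: C=87
  J2: C=109
Sum = 352, n = 7
Mean flow = 352/7
= 50.29


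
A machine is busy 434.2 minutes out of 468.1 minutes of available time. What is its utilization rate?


Utilization = busy / total × 100
= 434.2 / 468.1 × 100
= 92.8%


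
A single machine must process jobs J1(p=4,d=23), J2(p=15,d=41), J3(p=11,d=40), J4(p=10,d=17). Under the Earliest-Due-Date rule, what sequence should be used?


EDD: sort by earliest due date
  J4: d=17, p=10
  J1: d=23, p=4
  J3: d=40, p=11
  J2: d=41, p=15
Order: J4 → J1 → J3 → J2


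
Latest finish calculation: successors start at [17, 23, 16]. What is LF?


LF = min of all successor start times
Successors start at: [17, 23, 16]
LF = min(17, 23, 16)
= 16


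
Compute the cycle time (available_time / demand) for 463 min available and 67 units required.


Cycle time = available time / demand
= 463 / 67
= 6.91 min/unit


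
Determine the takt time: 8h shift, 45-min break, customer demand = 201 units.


Available = 8×60 - 45 = 435 min
Takt time = 435 / 201
= 2.16 min/unit


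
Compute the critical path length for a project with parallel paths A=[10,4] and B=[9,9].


Path A: 10 + 4 = 14
Path B: 9 + 9 = 18
Critical path = longest = max(14, 18)
= 18 (Path B)


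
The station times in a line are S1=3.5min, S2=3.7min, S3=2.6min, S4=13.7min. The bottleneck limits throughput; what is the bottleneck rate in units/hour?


Bottleneck = longest station time
Station times: [3.5, 3.7, 2.6, 13.7]
Max = 13.7 min
Rate = 60 / 13.7
= 4.38 units/hour (bottleneck: 13.7min)


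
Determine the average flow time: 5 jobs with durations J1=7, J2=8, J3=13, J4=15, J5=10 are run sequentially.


Completion times:
  J1: completes at 7
  J2: completes at 15
  J3: completes at 28
  J4: completes at 43
  J5: completes at 53
Sum = 146
Average = 146/5
= 29.20


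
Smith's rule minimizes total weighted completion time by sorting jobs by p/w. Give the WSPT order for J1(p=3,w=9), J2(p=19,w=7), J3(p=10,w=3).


WSPT (Smith's rule): sort by p/w ascending
  J1: p/w = 3/9 = 0.333
  J2: p/w = 19/7 = 2.714
  J3: p/w = 10/3 = 3.333
Order: J1 → J2 → J3


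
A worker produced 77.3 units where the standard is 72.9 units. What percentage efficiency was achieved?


Efficiency = (actual / standard) × 100
= (77.3 / 72.9) × 100
= 106.0%


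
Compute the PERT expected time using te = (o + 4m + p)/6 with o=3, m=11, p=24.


te = (o + 4m + p) / 6
= (3 + 4×11 + 24) / 6
= (3 + 44 + 24) / 6
= 71 / 6
= 11.83


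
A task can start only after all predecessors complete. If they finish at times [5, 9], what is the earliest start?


ES = max of all predecessor completion times
Predecessors: [5, 9]
ES = max(5, 9)
= 9


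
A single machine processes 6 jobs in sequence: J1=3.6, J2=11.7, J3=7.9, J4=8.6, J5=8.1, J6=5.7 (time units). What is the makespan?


Sequential makespan: sum all processing times
= 3.6 + 11.7 + 7.9 + 8.6 + 8.1 + 5.7
= 45.6 time units


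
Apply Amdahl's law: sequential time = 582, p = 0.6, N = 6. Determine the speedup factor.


Amdahl's law: T_p = T × ((1-p) + p/N)
= 582 × ((1-0.6) + 0.6/6)
= 582 × (0.40 + 0.1000)
= 582 × 0.5000
= 291.00
Speedup = 582/291.00
= 2.00×


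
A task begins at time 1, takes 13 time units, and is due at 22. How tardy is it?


Completion = start + processing = 1 + 13 = 14
Tardiness = max(0, C - d) = max(0, 14 - 22)
= max(0, -8)
= 0


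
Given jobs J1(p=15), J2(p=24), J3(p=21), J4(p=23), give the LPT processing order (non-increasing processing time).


LPT: sort by longest processing time first
  J2: p=24
  J4: p=23
  J3: p=21
  J1: p=15
Order: J2 → J4 → J3 → J1


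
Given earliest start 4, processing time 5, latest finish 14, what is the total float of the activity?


EF = ES + duration = 4 + 5 = 9
LS = LF - duration = 14 - 5 = 9
Total Float = LF - EF = 14 - 9
(or LS - ES = 9 - 4)
= 5


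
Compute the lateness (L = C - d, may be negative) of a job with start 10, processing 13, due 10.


Completion = 10 + 13 = 23
Lateness = C - d = 23 - 10
= 13


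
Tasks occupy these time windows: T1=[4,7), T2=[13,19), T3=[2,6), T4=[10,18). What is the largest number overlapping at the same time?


Check each time point for overlaps:
  t=4: 2 tasks active (T1, T3)
Max concurrent = 2


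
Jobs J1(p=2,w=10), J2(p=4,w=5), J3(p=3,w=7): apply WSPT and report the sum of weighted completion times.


WSPT order (by p/w): J1 → J3 → J2
  J1: C=2, w·C=10×2=20
  J3: C=5, w·C=7×5=35
  J2: C=9, w·C=5×9=45
Σ w·C = 100
= 100


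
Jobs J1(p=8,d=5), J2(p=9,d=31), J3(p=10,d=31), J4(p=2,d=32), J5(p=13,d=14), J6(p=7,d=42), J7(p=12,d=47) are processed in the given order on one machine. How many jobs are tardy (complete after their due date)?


Completion vs due date:
  J1: C=8, d=5 → TARDY
  J2: C=17, d=31 → on time
  J3: C=27, d=31 → on time
  J4: C=29, d=32 → on time
  J5: C=42, d=14 → TARDY
  J6: C=49, d=42 → TARDY
  J7: C=61, d=47 → TARDY
Tardy jobs: J1, J5, J6, J7
Count = 4


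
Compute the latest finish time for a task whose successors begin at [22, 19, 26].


LF = min of all successor start times
Successors start at: [22, 19, 26]
LF = min(22, 19, 26)
= 19


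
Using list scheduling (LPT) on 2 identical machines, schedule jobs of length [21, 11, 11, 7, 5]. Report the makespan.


Jobs (LPT sorted): [21, 11, 11, 7, 5]
Machines: 2
  J=21 → Machine 1 (load: 0+21=21)
  J=11 → Machine 2 (load: 0+11=11)
  J=11 → Machine 2 (load: 11+11=22)
  J=7 → Machine 1 (load: 21+7=28)
  J=5 → Machine 2 (load: 22+5=27)
Machine loads: [28, 27]
Makespan = max = 28 time units


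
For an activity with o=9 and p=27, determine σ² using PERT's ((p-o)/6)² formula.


σ² = ((p - o) / 6)² = (p - o)² / 36
= (27 - 9)² / 36
= 18² / 36
= 324 / 36
= 9.0000


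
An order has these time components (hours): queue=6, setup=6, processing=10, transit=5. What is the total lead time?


Lead time = queue + setup + processing + transit
= 6 + 6 + 10 + 5
= 27 hours


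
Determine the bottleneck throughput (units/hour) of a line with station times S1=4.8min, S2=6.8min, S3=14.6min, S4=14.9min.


Bottleneck = longest station time
Station times: [4.8, 6.8, 14.6, 14.9]
Max = 14.9 min
Rate = 60 / 14.9
= 4.03 units/hour (bottleneck: 14.9min)


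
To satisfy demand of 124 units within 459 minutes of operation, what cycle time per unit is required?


Cycle time = available time / demand
= 459 / 124
= 3.70 min/unit


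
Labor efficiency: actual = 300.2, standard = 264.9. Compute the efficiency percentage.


Efficiency = (actual / standard) × 100
= (300.2 / 264.9) × 100
= 113.3%


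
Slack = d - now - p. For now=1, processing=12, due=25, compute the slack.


Slack = due - current_time - processing
= 25 - 1 - 12
= 12


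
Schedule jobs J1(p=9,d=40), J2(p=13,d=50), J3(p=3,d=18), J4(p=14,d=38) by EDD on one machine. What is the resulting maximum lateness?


EDD order: J3 → J4 → J1 → J2
Completion and lateness:
  J3: C=3, d=18, L=3-18=-15
  J4: C=17, d=38, L=17-38=-21
  J1: C=26, d=40, L=26-40=-14
  J2: C=39, d=50, L=39-50=-11
Lmax = max(-15, -21, -14, -11)
= -11


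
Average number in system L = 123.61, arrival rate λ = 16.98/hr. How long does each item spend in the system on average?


Little's law: L = λW → W = L / λ
= 123.61 / 16.98
= 7.28 hours


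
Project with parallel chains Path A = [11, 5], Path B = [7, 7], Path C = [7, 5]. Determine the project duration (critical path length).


Path A: 11 + 5 = 16
Path B: 7 + 7 = 14
Path C: 7 + 5 = 12
Critical path = longest = max(16, 14, 12)
= 16 (Path A)


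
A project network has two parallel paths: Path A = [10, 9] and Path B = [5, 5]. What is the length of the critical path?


Path A: 10 + 9 = 19
Path B: 5 + 5 = 10
Critical path = longest = max(19, 10)
= 19 (Path A)


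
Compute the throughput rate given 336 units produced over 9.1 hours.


Throughput = units / time
= 336 / 9.1
= 36.9 units/hour


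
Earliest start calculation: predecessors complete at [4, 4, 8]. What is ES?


ES = max of all predecessor completion times
Predecessors: [4, 4, 8]
ES = max(4, 4, 8)
= 8


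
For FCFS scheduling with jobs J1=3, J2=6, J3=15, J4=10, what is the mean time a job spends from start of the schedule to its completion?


Completion times:
  J1: completes at 3
  J2: completes at 9
  J3: completes at 24
  J4: completes at 34
Sum = 70
Average = 70/4
= 17.50


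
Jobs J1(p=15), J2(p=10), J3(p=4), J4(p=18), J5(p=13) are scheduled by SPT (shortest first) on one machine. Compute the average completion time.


SPT order: J3 → J2 → J5 → J1 → J4
Completion times:
  J3: C=4
  J2: C=14
  J5: C=27
  J1: C=42
  J4: C=60
Sum = 147, n = 5
Mean flow = 147/5
= 29.40


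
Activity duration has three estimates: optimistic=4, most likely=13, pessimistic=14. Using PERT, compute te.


te = (o + 4m + p) / 6
= (4 + 4×13 + 14) / 6
= (4 + 52 + 14) / 6
= 70 / 6
= 11.67


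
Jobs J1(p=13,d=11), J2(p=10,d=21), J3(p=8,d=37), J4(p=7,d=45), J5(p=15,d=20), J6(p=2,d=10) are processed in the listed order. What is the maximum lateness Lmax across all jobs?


Lateness per job (L = C - d):
  J1: C=13, d=11, L=2
  J2: C=23, d=21, L=2
  J3: C=31, d=37, L=-6
  J4: C=38, d=45, L=-7
  J5: C=53, d=20, L=33
  J6: C=55, d=10, L=45
Lmax = max(2, 2, -6, -7, 33, 45)
= 45


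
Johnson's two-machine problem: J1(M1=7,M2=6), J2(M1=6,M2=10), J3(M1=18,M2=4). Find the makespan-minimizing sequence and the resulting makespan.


Johnson's rule:
Group 1 (M1≤M2, sort by M1): ['J2']
Group 2 (M1>M2, sort desc M2): ['J1', 'J3']
Sequence: J2 → J1 → J3
Makespan calculation:
  J2: M1 done=6, M2 done=16
  J1: M1 done=13, M2 done=22
  J3: M1 done=31, M2 done=35
= Sequence: J2 → J1 → J3, Makespan: 35


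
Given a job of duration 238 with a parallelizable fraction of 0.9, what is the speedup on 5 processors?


Amdahl's law: T_p = T × ((1-p) + p/N)
= 238 × ((1-0.9) + 0.9/5)
= 238 × (0.10 + 0.1800)
= 238 × 0.2800
= 66.64
Speedup = 238/66.64
= 3.57×


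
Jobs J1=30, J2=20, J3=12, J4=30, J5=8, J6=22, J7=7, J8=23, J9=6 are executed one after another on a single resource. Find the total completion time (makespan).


Sequential makespan: sum all processing times
= 30 + 20 + 12 + 30 + 8 + 22 + 7 + 23 + 6
= 158 time units


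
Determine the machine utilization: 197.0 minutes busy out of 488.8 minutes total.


Utilization = busy / total × 100
= 197.0 / 488.8 × 100
= 40.3%


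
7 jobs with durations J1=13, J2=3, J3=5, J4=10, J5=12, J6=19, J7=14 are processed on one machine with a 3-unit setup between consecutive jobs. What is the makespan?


Makespan = Σ processing + (n-1) × setup
= (13 + 3 + 5 + 10 + 12 + 19 + 14) + (7-1)×3
= 76 + 18
= 94 time units


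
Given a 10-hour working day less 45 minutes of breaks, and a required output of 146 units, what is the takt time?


Available = 10×60 - 45 = 555 min
Takt time = 555 / 146
= 3.80 min/unit


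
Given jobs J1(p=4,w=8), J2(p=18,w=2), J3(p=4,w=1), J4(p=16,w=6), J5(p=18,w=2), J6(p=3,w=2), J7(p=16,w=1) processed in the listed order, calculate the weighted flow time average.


Completion times:
  J1: C=4, w×C=8×4=32
  J2: C=22, w×C=2×22=44
  J3: C=26, w×C=1×26=26
  J4: C=42, w×C=6×42=252
  J5: C=60, w×C=2×60=120
  J6: C=63, w×C=2×63=126
  J7: C=79, w×C=1×79=79
Sum w×C = 679
Sum w = 22
Weighted avg = 679/22
= 30.86


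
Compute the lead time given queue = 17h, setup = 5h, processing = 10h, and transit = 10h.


Lead time = queue + setup + processing + transit
= 17 + 5 + 10 + 10
= 42 hours


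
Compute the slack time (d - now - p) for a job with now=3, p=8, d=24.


Slack = due - current_time - processing
= 24 - 3 - 8
= 13


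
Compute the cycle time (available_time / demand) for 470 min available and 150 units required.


Cycle time = available time / demand
= 470 / 150
= 3.13 min/unit


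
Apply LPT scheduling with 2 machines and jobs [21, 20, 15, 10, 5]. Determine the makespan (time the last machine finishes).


Jobs (LPT sorted): [21, 20, 15, 10, 5]
Machines: 2
  J=21 → Machine 1 (load: 0+21=21)
  J=20 → Machine 2 (load: 0+20=20)
  J=15 → Machine 2 (load: 20+15=35)
  J=10 → Machine 1 (load: 21+10=31)
  J=5 → Machine 1 (load: 31+5=36)
Machine loads: [36, 35]
Makespan = max = 36 time units


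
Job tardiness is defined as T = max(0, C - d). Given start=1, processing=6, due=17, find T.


Completion = start + processing = 1 + 6 = 7
Tardiness = max(0, C - d) = max(0, 7 - 17)
= max(0, -10)
= 0


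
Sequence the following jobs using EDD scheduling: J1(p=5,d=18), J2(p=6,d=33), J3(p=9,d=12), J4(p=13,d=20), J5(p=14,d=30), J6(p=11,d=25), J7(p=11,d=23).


EDD: sort by earliest due date
  J3: d=12, p=9
  J1: d=18, p=5
  J4: d=20, p=13
  J7: d=23, p=11
  J6: d=25, p=11
  J5: d=30, p=14
  J2: d=33, p=6
Order: J3 → J1 → J4 → J7 → J6 → J5 → J2


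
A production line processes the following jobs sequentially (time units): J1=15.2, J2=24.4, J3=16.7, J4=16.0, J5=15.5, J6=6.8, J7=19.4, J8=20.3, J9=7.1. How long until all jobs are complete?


Sequential makespan: sum all processing times
= 15.2 + 24.4 + 16.7 + 16.0 + 15.5 + 6.8 + 19.4 + 20.3 + 7.1
= 141.4 time units


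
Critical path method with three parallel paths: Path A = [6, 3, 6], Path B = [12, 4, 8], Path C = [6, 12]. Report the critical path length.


Path A: 6 + 3 + 6 = 15
Path B: 12 + 4 + 8 = 24
Path C: 6 + 12 = 18
Critical path = longest = max(15, 24, 18)
= 24 (Path B)


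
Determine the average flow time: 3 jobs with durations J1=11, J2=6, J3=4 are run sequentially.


Completion times:
  J1: completes at 11
  J2: completes at 17
  J3: completes at 21
Sum = 49
Average = 49/3
= 16.33


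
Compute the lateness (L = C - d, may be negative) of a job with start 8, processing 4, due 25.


Completion = 8 + 4 = 12
Lateness = C - d = 12 - 25
= -13


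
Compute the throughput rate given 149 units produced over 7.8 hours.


Throughput = units / time
= 149 / 7.8
= 19.1 units/hour


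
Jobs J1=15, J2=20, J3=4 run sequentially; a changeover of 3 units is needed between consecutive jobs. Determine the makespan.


Makespan = Σ processing + (n-1) × setup
= (15 + 20 + 4) + (3-1)×3
= 39 + 6
= 45 time units


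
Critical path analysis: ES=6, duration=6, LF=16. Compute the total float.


EF = ES + duration = 6 + 6 = 12
LS = LF - duration = 16 - 6 = 10
Total Float = LF - EF = 16 - 12
(or LS - ES = 10 - 6)
= 4


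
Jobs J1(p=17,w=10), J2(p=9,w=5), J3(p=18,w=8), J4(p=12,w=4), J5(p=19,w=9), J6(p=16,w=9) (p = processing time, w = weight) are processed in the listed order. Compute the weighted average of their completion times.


Completion times:
  J1: C=17, w×C=10×17=170
  J2: C=26, w×C=5×26=130
  J3: C=44, w×C=8×44=352
  J4: C=56, w×C=4×56=224
  J5: C=75, w×C=9×75=675
  J6: C=91, w×C=9×91=819
Sum w×C = 2370
Sum w = 45
Weighted avg = 2370/45
= 52.67


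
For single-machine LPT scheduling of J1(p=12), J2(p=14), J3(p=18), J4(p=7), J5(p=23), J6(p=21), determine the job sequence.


LPT: sort by longest processing time first
  J5: p=23
  J6: p=21
  J3: p=18
  J2: p=14
  J1: p=12
  J4: p=7
Order: J5 → J6 → J3 → J2 → J1 → J4


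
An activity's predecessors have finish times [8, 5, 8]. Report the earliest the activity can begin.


ES = max of all predecessor completion times
Predecessors: [8, 5, 8]
ES = max(8, 5, 8)
= 8


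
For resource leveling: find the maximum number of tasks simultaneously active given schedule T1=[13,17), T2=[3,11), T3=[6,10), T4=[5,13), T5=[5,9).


Check each time point for overlaps:
  t=6: 4 tasks active (T2, T3, T4, T5)
Max concurrent = 4


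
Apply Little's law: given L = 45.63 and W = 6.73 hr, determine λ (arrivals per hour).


Little's law: L = λW → λ = L / W
= 45.63 / 6.73
= 6.78 per hour


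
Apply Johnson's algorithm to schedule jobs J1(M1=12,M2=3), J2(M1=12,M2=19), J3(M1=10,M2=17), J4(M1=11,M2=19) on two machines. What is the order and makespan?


Johnson's rule:
Group 1 (M1≤M2, sort by M1): ['J3', 'J4', 'J2']
Group 2 (M1>M2, sort desc M2): ['J1']
Sequence: J3 → J4 → J2 → J1
Makespan calculation:
  J3: M1 done=10, M2 done=27
  J4: M1 done=21, M2 done=46
  J2: M1 done=33, M2 done=65
  J1: M1 done=45, M2 done=68
= Sequence: J3 → J4 → J2 → J1, Makespan: 68


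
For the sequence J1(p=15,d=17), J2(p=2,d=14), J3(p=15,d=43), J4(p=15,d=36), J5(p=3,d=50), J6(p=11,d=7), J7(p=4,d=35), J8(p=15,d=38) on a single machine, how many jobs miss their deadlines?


Completion vs due date:
  J1: C=15, d=17 → on time
  J2: C=17, d=14 → TARDY
  J3: C=32, d=43 → on time
  J4: C=47, d=36 → TARDY
  J5: C=50, d=50 → on time
  J6: C=61, d=7 → TARDY
  J7: C=65, d=35 → TARDY
  J8: C=80, d=38 → TARDY
Tardy jobs: J2, J4, J6, J7, J8
Count = 5


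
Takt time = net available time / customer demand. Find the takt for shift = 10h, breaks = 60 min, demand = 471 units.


Available = 10×60 - 60 = 540 min
Takt time = 540 / 471
= 1.15 min/unit


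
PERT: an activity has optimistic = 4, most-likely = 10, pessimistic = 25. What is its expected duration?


te = (o + 4m + p) / 6
= (4 + 4×10 + 25) / 6
= (4 + 40 + 25) / 6
= 69 / 6
= 11.50


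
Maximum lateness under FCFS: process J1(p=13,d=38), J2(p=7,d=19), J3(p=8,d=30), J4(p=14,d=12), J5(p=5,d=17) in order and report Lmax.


Lateness per job (L = C - d):
  J1: C=13, d=38, L=-25
  J2: C=20, d=19, L=1
  J3: C=28, d=30, L=-2
  J4: C=42, d=12, L=30
  J5: C=47, d=17, L=30
Lmax = max(-25, 1, -2, 30, 30)
= 30


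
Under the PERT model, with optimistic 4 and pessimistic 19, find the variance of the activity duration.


σ² = ((p - o) / 6)² = (p - o)² / 36
= (19 - 4)² / 36
= 15² / 36
= 225 / 36
= 6.2500


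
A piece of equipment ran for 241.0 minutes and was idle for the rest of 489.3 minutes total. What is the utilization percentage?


Utilization = busy / total × 100
= 241.0 / 489.3 × 100
= 49.3%


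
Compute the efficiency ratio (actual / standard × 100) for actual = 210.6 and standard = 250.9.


Efficiency = (actual / standard) × 100
= (210.6 / 250.9) × 100
= 83.9%


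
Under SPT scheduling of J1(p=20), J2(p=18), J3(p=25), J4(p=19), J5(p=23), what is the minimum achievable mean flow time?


SPT order: J2 → J4 → J1 → J5 → J3
Completion times:
  J2: C=18
  J4: C=37
  J1: C=57
  J5: C=80
  J3: C=105
Sum = 297, n = 5
Mean flow = 297/5
= 59.40


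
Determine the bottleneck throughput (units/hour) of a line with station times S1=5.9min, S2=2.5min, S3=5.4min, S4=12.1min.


Bottleneck = longest station time
Station times: [5.9, 2.5, 5.4, 12.1]
Max = 12.1 min
Rate = 60 / 12.1
= 4.96 units/hour (bottleneck: 12.1min)


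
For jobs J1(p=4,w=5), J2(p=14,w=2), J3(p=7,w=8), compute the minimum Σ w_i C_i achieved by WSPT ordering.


WSPT order (by p/w): J1 → J3 → J2
  J1: C=4, w·C=5×4=20
  J3: C=11, w·C=8×11=88
  J2: C=25, w·C=2×25=50
Σ w·C = 158
= 158


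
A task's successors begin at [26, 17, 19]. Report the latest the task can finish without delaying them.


LF = min of all successor start times
Successors start at: [26, 17, 19]
LF = min(26, 17, 19)
= 17


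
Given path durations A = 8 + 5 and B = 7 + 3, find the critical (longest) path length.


Path A: 8 + 5 = 13
Path B: 7 + 3 = 10
Critical path = longest = max(13, 10)
= 13 (Path A)


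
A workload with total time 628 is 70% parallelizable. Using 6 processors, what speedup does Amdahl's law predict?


Amdahl's law: T_p = T × ((1-p) + p/N)
= 628 × ((1-0.7) + 0.7/6)
= 628 × (0.30 + 0.1167)
= 628 × 0.4167
= 261.67
Speedup = 628/261.67
= 2.40×


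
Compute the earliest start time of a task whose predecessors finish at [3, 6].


ES = max of all predecessor completion times
Predecessors: [3, 6]
ES = max(3, 6)
= 6


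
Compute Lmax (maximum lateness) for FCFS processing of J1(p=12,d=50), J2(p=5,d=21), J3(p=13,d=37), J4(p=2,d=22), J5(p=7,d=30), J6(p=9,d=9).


Lateness per job (L = C - d):
  J1: C=12, d=50, L=-38
  J2: C=17, d=21, L=-4
  J3: C=30, d=37, L=-7
  J4: C=32, d=22, L=10
  J5: C=39, d=30, L=9
  J6: C=48, d=9, L=39
Lmax = max(-38, -4, -7, 10, 9, 39)
= 39


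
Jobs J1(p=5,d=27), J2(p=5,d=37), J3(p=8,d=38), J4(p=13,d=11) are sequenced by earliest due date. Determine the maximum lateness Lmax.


EDD order: J4 → J1 → J2 → J3
Completion and lateness:
  J4: C=13, d=11, L=13-11=2
  J1: C=18, d=27, L=18-27=-9
  J2: C=23, d=37, L=23-37=-14
  J3: C=31, d=38, L=31-38=-7
Lmax = max(2, -9, -14, -7)
= 2


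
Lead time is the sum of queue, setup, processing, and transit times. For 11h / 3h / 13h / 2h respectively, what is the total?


Lead time = queue + setup + processing + transit
= 11 + 3 + 13 + 2
= 29 hours


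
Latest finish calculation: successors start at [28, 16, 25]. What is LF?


LF = min of all successor start times
Successors start at: [28, 16, 25]
LF = min(28, 16, 25)
= 16


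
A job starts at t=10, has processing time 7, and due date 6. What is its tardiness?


Completion = start + processing = 10 + 7 = 17
Tardiness = max(0, C - d) = max(0, 17 - 6)
= max(0, 11)
= 11


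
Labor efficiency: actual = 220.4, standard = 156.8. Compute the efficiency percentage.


Efficiency = (actual / standard) × 100
= (220.4 / 156.8) × 100
= 140.6%


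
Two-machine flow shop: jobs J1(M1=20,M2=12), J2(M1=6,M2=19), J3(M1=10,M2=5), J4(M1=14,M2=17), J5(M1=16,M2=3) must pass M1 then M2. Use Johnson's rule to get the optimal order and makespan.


Johnson's rule:
Group 1 (M1≤M2, sort by M1): ['J2', 'J4']
Group 2 (M1>M2, sort desc M2): ['J1', 'J3', 'J5']
Sequence: J2 → J4 → J1 → J3 → J5
Makespan calculation:
  J2: M1 done=6, M2 done=25
  J4: M1 done=20, M2 done=42
  J1: M1 done=40, M2 done=54
  J3: M1 done=50, M2 done=59
  J5: M1 done=66, M2 done=69
= Sequence: J2 → J4 → J1 → J3 → J5, Makespan: 69


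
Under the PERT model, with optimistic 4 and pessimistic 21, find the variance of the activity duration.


σ² = ((p - o) / 6)² = (p - o)² / 36
= (21 - 4)² / 36
= 17² / 36
= 289 / 36
= 8.0278


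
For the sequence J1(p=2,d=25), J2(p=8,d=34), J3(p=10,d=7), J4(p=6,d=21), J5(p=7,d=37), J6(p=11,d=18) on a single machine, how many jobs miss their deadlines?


Completion vs due date:
  J1: C=2, d=25 → on time
  J2: C=10, d=34 → on time
  J3: C=20, d=7 → TARDY
  J4: C=26, d=21 → TARDY
  J5: C=33, d=37 → on time
  J6: C=44, d=18 → TARDY
Tardy jobs: J3, J4, J6
Count = 3


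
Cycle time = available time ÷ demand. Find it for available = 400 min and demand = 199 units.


Cycle time = available time / demand
= 400 / 199
= 2.01 min/unit


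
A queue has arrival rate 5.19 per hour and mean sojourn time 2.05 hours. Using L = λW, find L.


Little's law: L = λ × W
= 5.19 × 2.05
= 10.64


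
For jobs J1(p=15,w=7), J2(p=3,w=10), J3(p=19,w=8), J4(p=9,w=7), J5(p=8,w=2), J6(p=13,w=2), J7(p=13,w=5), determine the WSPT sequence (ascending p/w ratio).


WSPT (Smith's rule): sort by p/w ascending
  J2: p/w = 3/10 = 0.300
  J4: p/w = 9/7 = 1.286
  J1: p/w = 15/7 = 2.143
  J3: p/w = 19/8 = 2.375
  J7: p/w = 13/5 = 2.600
  J5: p/w = 8/2 = 4.000
  J6: p/w = 13/2 = 6.500
Order: J2 → J4 → J1 → J3 → J7 → J5 → J6


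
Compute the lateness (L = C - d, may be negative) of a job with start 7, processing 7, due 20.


Completion = 7 + 7 = 14
Lateness = C - d = 14 - 20
= -6


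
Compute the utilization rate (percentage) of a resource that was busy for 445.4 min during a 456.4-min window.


Utilization = busy / total × 100
= 445.4 / 456.4 × 100
= 97.6%


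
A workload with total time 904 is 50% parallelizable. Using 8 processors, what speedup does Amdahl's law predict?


Amdahl's law: T_p = T × ((1-p) + p/N)
= 904 × ((1-0.5) + 0.5/8)
= 904 × (0.50 + 0.0625)
= 904 × 0.5625
= 508.50
Speedup = 904/508.50
= 1.78×


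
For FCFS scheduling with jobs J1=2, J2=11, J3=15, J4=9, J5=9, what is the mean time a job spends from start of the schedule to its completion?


Completion times:
  J1: completes at 2
  J2: completes at 13
  J3: completes at 28
  J4: completes at 37
  J5: completes at 46
Sum = 126
Average = 126/5
= 25.20


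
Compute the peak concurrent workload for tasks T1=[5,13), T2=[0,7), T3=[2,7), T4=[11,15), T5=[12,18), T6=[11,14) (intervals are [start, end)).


Check each time point for overlaps:
  t=12: 4 tasks active (T1, T4, T5, T6)
Max concurrent = 4


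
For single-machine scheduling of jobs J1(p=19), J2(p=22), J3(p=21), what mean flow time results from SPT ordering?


SPT order: J1 → J3 → J2
Completion times:
  J1: C=19
  J3: C=40
  J2: C=62
Sum = 121, n = 3
Mean flow = 121/3
= 40.33


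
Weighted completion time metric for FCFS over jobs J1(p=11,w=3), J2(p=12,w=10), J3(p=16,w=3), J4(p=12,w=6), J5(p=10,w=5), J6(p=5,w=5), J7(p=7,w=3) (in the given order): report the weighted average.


Completion times:
  J1: C=11, w×C=3×11=33
  J2: C=23, w×C=10×23=230
  J3: C=39, w×C=3×39=117
  J4: C=51, w×C=6×51=306
  J5: C=61, w×C=5×61=305
  J6: C=66, w×C=5×66=330
  J7: C=73, w×C=3×73=219
Sum w×C = 1540
Sum w = 35
Weighted avg = 1540/35
= 44.00


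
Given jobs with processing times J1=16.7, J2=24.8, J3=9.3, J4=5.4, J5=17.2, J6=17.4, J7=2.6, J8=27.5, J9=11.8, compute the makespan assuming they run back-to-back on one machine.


Sequential makespan: sum all processing times
= 16.7 + 24.8 + 9.3 + 5.4 + 17.2 + 17.4 + 2.6 + 27.5 + 11.8
= 132.7 time units


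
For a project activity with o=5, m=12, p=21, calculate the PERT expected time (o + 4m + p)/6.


te = (o + 4m + p) / 6
= (5 + 4×12 + 21) / 6
= (5 + 48 + 21) / 6
= 74 / 6
= 12.33


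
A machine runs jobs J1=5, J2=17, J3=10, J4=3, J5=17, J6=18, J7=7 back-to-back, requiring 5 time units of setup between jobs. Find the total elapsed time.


Makespan = Σ processing + (n-1) × setup
= (5 + 17 + 10 + 3 + 17 + 18 + 7) + (7-1)×5
= 77 + 30
= 107 time units


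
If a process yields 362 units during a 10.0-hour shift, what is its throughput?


Throughput = units / time
= 362 / 10.0
= 36.2 units/hour


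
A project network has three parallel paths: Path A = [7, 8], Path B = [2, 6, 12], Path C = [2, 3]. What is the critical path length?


Path A: 7 + 8 = 15
Path B: 2 + 6 + 12 = 20
Path C: 2 + 3 = 5
Critical path = longest = max(15, 20, 5)
= 20 (Path B)


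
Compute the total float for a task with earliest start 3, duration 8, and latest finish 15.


EF = ES + duration = 3 + 8 = 11
LS = LF - duration = 15 - 8 = 7
Total Float = LF - EF = 15 - 11
(or LS - ES = 7 - 3)
= 4


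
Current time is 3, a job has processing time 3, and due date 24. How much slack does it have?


Slack = due - current_time - processing
= 24 - 3 - 3
= 18


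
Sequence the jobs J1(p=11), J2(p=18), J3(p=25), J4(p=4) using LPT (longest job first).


LPT: sort by longest processing time first
  J3: p=25
  J2: p=18
  J1: p=11
  J4: p=4
Order: J3 → J2 → J1 → J4


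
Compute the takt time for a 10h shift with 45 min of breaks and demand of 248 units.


Available = 10×60 - 45 = 555 min
Takt time = 555 / 248
= 2.24 min/unit


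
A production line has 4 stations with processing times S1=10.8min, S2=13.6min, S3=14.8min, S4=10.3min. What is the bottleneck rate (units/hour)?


Bottleneck = longest station time
Station times: [10.8, 13.6, 14.8, 10.3]
Max = 14.8 min
Rate = 60 / 14.8
= 4.05 units/hour (bottleneck: 14.8min)


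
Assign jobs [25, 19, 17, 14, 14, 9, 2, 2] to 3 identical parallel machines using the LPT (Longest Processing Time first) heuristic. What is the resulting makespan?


Jobs (LPT sorted): [25, 19, 17, 14, 14, 9, 2, 2]
Machines: 3
  J=25 → Machine 1 (load: 0+25=25)
  J=19 → Machine 2 (load: 0+19=19)
  J=17 → Machine 3 (load: 0+17=17)
  J=14 → Machine 3 (load: 17+14=31)
  J=14 → Machine 2 (load: 19+14=33)
  J=9 → Machine 1 (load: 25+9=34)
  J=2 → Machine 3 (load: 31+2=33)
  J=2 → Machine 2 (load: 33+2=35)
Machine loads: [34, 35, 33]
Makespan = max = 35 time units


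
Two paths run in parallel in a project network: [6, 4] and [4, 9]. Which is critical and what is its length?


Path A: 6 + 4 = 10
Path B: 4 + 9 = 13
Critical path = longest = max(10, 13)
= 13 (Path B)


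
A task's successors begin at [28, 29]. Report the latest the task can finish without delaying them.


LF = min of all successor start times
Successors start at: [28, 29]
LF = min(28, 29)
= 28


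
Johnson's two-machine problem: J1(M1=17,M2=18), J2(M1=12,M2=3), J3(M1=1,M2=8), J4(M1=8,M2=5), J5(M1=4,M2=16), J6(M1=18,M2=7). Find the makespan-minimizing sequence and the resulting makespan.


Johnson's rule:
Group 1 (M1≤M2, sort by M1): ['J3', 'J5', 'J1']
Group 2 (M1>M2, sort desc M2): ['J6', 'J4', 'J2']
Sequence: J3 → J5 → J1 → J6 → J4 → J2
Makespan calculation:
  J3: M1 done=1, M2 done=9
  J5: M1 done=5, M2 done=25
  J1: M1 done=22, M2 done=43
  J6: M1 done=40, M2 done=50
  J4: M1 done=48, M2 done=55
  J2: M1 done=60, M2 done=63
= Sequence: J3 → J5 → J1 → J6 → J4 → J2, Makespan: 63


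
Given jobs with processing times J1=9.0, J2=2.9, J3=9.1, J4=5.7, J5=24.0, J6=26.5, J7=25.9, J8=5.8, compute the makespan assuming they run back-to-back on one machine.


Sequential makespan: sum all processing times
= 9.0 + 2.9 + 9.1 + 5.7 + 24.0 + 26.5 + 25.9 + 5.8
= 108.9 time units


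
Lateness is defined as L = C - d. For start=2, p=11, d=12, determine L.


Completion = 2 + 11 = 13
Lateness = C - d = 13 - 12
= 1


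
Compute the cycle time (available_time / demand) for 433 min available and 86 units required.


Cycle time = available time / demand
= 433 / 86
= 5.03 min/unit


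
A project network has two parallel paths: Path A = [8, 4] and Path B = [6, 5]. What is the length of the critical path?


Path A: 8 + 4 = 12
Path B: 6 + 5 = 11
Critical path = longest = max(12, 11)
= 12 (Path A)


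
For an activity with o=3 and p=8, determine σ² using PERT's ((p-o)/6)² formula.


σ² = ((p - o) / 6)² = (p - o)² / 36
= (8 - 3)² / 36
= 5² / 36
= 25 / 36
= 0.6944


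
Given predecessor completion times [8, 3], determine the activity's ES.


ES = max of all predecessor completion times
Predecessors: [8, 3]
ES = max(8, 3)
= 8


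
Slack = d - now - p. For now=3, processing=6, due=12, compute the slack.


Slack = due - current_time - processing
= 12 - 3 - 6
= 3


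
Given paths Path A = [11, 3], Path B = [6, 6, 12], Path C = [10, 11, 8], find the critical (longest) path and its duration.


Path A: 11 + 3 = 14
Path B: 6 + 6 + 12 = 24
Path C: 10 + 11 + 8 = 29
Critical path = longest = max(14, 24, 29)
= 29 (Path C)


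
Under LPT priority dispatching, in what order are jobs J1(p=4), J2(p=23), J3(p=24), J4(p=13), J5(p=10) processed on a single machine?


LPT: sort by longest processing time first
  J3: p=24
  J2: p=23
  J4: p=13
  J5: p=10
  J1: p=4
Order: J3 → J2 → J4 → J5 → J1
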